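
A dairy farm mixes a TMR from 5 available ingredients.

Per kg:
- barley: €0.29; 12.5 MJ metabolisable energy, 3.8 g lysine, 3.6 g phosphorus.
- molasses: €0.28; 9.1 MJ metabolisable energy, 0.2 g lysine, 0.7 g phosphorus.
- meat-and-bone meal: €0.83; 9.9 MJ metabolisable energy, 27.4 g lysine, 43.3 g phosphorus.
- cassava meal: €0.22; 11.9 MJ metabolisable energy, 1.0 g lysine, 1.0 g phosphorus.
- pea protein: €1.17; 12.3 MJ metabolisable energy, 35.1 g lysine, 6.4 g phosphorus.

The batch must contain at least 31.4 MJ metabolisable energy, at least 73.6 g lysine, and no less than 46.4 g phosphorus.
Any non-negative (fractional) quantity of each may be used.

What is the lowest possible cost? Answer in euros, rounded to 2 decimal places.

€2.31

Treat it as an LP. Let x1 = kg of barley, x2 = kg of molasses, x3 = kg of meat-and-bone meal, x4 = kg of cassava meal, x5 = kg of pea protein.
Minimise 0.29x1 + 0.28x2 + 0.83x3 + 0.22x4 + 1.17x5 with:
  12.5x1 + 9.1x2 + 9.9x3 + 11.9x4 + 12.3x5 ≥ 31.4   (metabolisable energy)
  3.8x1 + 0.2x2 + 27.4x3 + 1x4 + 35.1x5 ≥ 73.6   (lysine)
  3.6x1 + 0.7x2 + 43.3x3 + 1x4 + 6.4x5 ≥ 46.4   (phosphorus)
  x1, x2, x3, x4, x5 ≥ 0.
The minimum-cost mix takes nothing from molasses, cassava meal, pea protein — only barley, meat-and-bone meal. The metabolisable energy and lysine requirements are met with equality.
That vertex is x1 = 0.43204, x3 = 2.6262.
Hence cost = 0.29·0.43204 + 0.83·2.6262 = €2.30504.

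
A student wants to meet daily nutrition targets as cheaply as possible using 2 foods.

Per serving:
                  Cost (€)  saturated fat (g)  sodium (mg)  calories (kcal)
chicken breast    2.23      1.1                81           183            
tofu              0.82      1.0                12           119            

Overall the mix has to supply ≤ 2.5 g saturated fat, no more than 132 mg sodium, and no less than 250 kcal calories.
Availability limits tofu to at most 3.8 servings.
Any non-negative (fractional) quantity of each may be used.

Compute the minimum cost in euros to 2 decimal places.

€1.72

Treat it as an LP. Let x1 = servings of chicken breast, x2 = servings of tofu.
min 2.23x1 + 0.82x2 with:
  1.1x1 + 1x2 ≤ 2.5   (saturated fat)
  81x1 + 12x2 ≤ 132   (sodium)
  183x1 + 119x2 ≥ 250   (calories)
  x2 ≤ 3.8
  x1, x2 ≥ 0.
The cheapest feasible vertex uses only tofu; chicken breast is not used. The calories requirement is met with equality.
So tofu = 2.101 servings.
Total cost: 0.82·2.101 = 1.7228.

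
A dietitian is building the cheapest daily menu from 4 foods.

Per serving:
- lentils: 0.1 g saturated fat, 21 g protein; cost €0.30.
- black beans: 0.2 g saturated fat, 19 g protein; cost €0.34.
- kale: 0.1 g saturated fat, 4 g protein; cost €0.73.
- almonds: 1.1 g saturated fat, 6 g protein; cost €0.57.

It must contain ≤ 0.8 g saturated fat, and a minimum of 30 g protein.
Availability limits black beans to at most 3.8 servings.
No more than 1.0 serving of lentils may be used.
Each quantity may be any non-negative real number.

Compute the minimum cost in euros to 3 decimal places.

€0.461

Let x1 = servings of lentils, x2 = servings of black beans, x3 = servings of kale, x4 = servings of almonds.
min 0.3x1 + 0.34x2 + 0.73x3 + 0.57x4 s.t.:
  0.1x1 + 0.2x2 + 0.1x3 + 1.1x4 ≤ 0.8   (saturated fat)
  21x1 + 19x2 + 4x3 + 6x4 ≥ 30   (protein)
  x2 ≤ 3.8
  x1 ≤ 1
  x1, x2, x3, x4 ≥ 0.
The cheapest feasible vertex uses only lentils, black beans; kale, almonds are not used. There the protein and the lentils cap constraints are tight.
That vertex is x1 = 1, x2 = 0.4737.
Total cost: 0.3·1 + 0.34·0.4737 = 0.46106.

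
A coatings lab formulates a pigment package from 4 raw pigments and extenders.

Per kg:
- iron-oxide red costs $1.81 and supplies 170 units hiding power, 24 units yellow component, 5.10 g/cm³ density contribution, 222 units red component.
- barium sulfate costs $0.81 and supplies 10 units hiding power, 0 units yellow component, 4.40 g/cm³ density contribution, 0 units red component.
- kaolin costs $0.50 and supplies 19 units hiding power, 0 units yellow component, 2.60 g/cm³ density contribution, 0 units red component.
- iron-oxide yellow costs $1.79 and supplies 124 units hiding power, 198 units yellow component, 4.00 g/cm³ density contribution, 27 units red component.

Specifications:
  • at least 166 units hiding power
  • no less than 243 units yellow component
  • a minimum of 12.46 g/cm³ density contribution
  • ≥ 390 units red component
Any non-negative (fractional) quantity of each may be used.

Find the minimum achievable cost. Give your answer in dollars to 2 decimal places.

Treat it as an LP. Let x1 = kg of iron-oxide red, x2 = kg of barium sulfate, x3 = kg of kaolin, x4 = kg of iron-oxide yellow.
Minimise 1.81x1 + 0.81x2 + 0.5x3 + 1.79x4 subject to:
  170x1 + 10x2 + 19x3 + 124x4 ≥ 166   (hiding power)
  24x1 + 198x4 ≥ 243   (yellow component)
  5.1x1 + 4.4x2 + 2.6x3 + 4x4 ≥ 12.46   (density contribution)
  222x1 + 27x4 ≥ 390   (red component)
  x1, x2, x3, x4 ≥ 0.
The minimum-cost mix takes nothing from kaolin — only iron-oxide red, barium sulfate, iron-oxide yellow. The yellow component, density contribution, red component requirements are met with equality.
So iron-oxide red = 1.632 kg, barium sulfate = 0.00479 kg, iron-oxide yellow = 1.03 kg.
Cost = 1.81·1.632 + 0.81·0.00479 + 1.79·1.03 = 4.8015.

$4.80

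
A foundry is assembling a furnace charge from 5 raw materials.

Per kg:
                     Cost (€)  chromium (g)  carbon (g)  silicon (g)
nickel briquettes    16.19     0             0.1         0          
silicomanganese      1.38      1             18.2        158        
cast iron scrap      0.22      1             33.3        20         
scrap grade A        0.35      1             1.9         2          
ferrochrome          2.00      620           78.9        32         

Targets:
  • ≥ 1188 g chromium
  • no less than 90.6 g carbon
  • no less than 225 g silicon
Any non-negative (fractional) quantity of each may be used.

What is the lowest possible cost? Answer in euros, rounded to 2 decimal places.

€5.26

This is a linear program. Let x1 = kg of nickel briquettes, x2 = kg of silicomanganese, x3 = kg of cast iron scrap, x4 = kg of scrap grade A, x5 = kg of ferrochrome.
min 16.19x1 + 1.38x2 + 0.22x3 + 0.35x4 + 2x5 with:
  1x2 + 1x3 + 1x4 + 620x5 ≥ 1188   (chromium)
  0.1x1 + 18.2x2 + 33.3x3 + 1.9x4 + 78.9x5 ≥ 90.6   (carbon)
  158x2 + 20x3 + 2x4 + 32x5 ≥ 225   (silicon)
  x1, x2, x3, x4, x5 ≥ 0.
The minimum-cost mix takes nothing from nickel briquettes, cast iron scrap, scrap grade A — only silicomanganese, ferrochrome. The chromium and silicon requirements are met with equality.
Solving gives x2 = 1.036, x5 = 1.914.
Objective = 1.38·1.036 + 2·1.914 = 5.2577.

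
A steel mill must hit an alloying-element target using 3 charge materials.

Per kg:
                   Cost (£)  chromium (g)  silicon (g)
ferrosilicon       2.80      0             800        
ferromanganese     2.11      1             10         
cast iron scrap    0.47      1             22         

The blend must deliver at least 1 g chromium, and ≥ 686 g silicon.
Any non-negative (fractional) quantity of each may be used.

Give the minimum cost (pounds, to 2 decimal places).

£2.79

Treat it as an LP. Let x1 = kg of ferrosilicon, x2 = kg of ferromanganese, x3 = kg of cast iron scrap.
Minimise 2.8x1 + 2.11x2 + 0.47x3 subject to:
  1x2 + 1x3 ≥ 1   (chromium)
  800x1 + 10x2 + 22x3 ≥ 686   (silicon)
  x1, x2, x3 ≥ 0.
At the optimum only ferrosilicon, cast iron scrap are positive (ferromanganese = 0). The chromium and silicon requirements are met with equality.
So ferrosilicon = 0.83 kg, cast iron scrap = 1 kg.
Total cost: 2.8·0.83 + 0.47·1 = 2.7940.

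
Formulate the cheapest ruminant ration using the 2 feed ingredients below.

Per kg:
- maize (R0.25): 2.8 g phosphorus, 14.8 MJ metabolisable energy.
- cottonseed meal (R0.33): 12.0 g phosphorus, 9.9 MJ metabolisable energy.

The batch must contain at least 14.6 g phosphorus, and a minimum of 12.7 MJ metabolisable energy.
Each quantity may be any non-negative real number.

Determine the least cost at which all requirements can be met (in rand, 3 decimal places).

R0.411

Treat it as an LP. Let x1 = kg of maize, x2 = kg of cottonseed meal.
Minimise 0.25x1 + 0.33x2 with:
  2.8x1 + 12x2 ≥ 14.6   (phosphorus)
  14.8x1 + 9.9x2 ≥ 12.7   (metabolisable energy)
  x1, x2 ≥ 0.
Both inputs are positive at the optimum. Binding constraints: phosphorus and metabolisable energy.
Optimal quantities: maize = 0.052442 kg, cottonseed meal = 1.2044 kg.
Cost = 0.25·0.052442 + 0.33·1.2044 = 0.41056.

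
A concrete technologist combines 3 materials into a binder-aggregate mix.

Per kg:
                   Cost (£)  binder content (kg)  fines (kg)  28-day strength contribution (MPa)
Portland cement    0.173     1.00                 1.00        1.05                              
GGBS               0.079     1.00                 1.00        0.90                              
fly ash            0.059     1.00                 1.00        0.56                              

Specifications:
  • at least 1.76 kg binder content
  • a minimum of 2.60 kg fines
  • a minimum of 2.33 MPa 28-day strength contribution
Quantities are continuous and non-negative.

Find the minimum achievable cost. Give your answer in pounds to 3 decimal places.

£0.205

Treat it as an LP. Let x1 = kg of Portland cement, x2 = kg of GGBS, x3 = kg of fly ash.
Minimize 0.173x1 + 0.079x2 + 0.059x3 subject to:
  1x1 + 1x2 + 1x3 ≥ 1.76   (binder content)
  1x1 + 1x2 + 1x3 ≥ 2.6   (fines)
  1.05x1 + 0.9x2 + 0.56x3 ≥ 2.33   (28-day strength contribution)
  x1, x2, x3 ≥ 0.
The optimal basis is {GGBS, fly ash}; Portland cement drops out. Binding constraints: fines and 28-day strength contribution.
Optimal quantities: GGBS = 2.571 kg, fly ash = 0.02941 kg.
Hence cost = 0.079·2.571 + 0.059·0.02941 = £0.20484.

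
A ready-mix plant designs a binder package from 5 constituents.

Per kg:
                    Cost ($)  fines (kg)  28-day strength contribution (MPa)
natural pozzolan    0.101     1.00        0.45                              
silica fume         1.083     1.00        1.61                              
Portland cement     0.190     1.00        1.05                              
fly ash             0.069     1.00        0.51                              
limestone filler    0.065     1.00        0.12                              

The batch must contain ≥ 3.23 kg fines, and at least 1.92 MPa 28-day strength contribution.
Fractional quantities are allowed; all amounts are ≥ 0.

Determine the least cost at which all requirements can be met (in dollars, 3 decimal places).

$0.260

Set it up as a linear program. Let x1 = kg of natural pozzolan, x2 = kg of silica fume, x3 = kg of Portland cement, x4 = kg of fly ash, x5 = kg of limestone filler.
min 0.101x1 + 1.083x2 + 0.19x3 + 0.069x4 + 0.065x5 with:
  1x1 + 1x2 + 1x3 + 1x4 + 1x5 ≥ 3.23   (fines)
  0.45x1 + 1.61x2 + 1.05x3 + 0.51x4 + 0.12x5 ≥ 1.92   (28-day strength contribution)
  x1, x2, x3, x4, x5 ≥ 0.
At the optimum only fly ash is positive (natural pozzolan, silica fume, Portland cement, limestone filler = 0). The 28-day strength contribution requirement is met with equality.
So fly ash = 3.765 kg.
Cost = 0.069·3.765 = 0.25979.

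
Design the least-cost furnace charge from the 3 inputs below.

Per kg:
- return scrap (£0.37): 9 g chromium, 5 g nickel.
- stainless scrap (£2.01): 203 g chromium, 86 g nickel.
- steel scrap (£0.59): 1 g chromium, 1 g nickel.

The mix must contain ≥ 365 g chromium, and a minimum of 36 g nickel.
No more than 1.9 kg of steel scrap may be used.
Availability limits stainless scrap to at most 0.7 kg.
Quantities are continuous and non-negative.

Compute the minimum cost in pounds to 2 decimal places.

£10.57

Treat it as an LP. Let x1 = kg of return scrap, x2 = kg of stainless scrap, x3 = kg of steel scrap.
min 0.37x1 + 2.01x2 + 0.59x3 subject to:
  9x1 + 203x2 + 1x3 ≥ 365   (chromium)
  5x1 + 86x2 + 1x3 ≥ 36   (nickel)
  x3 ≤ 1.9
  x2 ≤ 0.7
  x1, x2, x3 ≥ 0.
The optimal basis is {return scrap, stainless scrap}; steel scrap drops out. There the chromium and the stainless scrap cap constraints are tight.
That vertex is x1 = 24.77, x2 = 0.7.
Objective = 0.37·24.77 + 2.01·0.7 = 10.5719.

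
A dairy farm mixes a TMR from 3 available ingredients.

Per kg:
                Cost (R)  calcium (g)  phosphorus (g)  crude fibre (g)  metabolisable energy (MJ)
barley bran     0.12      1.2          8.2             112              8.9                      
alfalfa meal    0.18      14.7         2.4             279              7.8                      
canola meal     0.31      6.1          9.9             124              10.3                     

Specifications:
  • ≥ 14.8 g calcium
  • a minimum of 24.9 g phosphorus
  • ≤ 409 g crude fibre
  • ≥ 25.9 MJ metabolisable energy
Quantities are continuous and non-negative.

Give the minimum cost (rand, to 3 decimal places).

R0.636

Let x1 = kg of barley bran, x2 = kg of alfalfa meal, x3 = kg of canola meal.
Minimise 0.12x1 + 0.18x2 + 0.31x3 with:
  1.2x1 + 14.7x2 + 6.1x3 ≥ 14.8   (calcium)
  8.2x1 + 2.4x2 + 9.9x3 ≥ 24.9   (phosphorus)
  112x1 + 279x2 + 124x3 ≤ 409   (crude fibre)
  8.9x1 + 7.8x2 + 10.3x3 ≥ 25.9   (metabolisable energy)
  x1, x2, x3 ≥ 0.
The optimal mix uses every input. Binding constraints: calcium, phosphorus, crude fibre.
That vertex is x1 = 1.312, x2 = 0.3412, x3 = 1.346.
Hence cost = 0.12·1.312 + 0.18·0.3412 + 0.31·1.346 = R0.63612.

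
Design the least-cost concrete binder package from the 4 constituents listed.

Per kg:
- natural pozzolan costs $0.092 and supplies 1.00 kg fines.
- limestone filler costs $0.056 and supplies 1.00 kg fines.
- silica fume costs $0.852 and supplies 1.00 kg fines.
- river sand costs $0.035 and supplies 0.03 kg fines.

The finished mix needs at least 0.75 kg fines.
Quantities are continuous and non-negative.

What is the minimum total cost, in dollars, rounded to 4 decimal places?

$0.0420

This is a linear program. Let x1 = kg of natural pozzolan, x2 = kg of limestone filler, x3 = kg of silica fume, x4 = kg of river sand.
Minimise 0.092x1 + 0.056x2 + 0.852x3 + 0.035x4 s.t.:
  1x1 + 1x2 + 1x3 + 0.03x4 ≥ 0.75   (fines)
  x1, x2, x3, x4 ≥ 0.
The optimal basis is {limestone filler}; natural pozzolan, silica fume, river sand drop out. Binding constraint: fines.
Solving gives x2 = 0.75.
Objective = 0.056·0.75 = 0.042000.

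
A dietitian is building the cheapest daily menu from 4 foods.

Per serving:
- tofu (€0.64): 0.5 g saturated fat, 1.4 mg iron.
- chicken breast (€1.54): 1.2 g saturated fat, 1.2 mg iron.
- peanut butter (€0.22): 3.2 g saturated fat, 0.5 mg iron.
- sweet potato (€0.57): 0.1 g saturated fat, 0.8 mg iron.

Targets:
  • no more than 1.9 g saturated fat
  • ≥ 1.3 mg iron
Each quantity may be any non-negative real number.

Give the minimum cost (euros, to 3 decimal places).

€0.590

Treat it as an LP. Let x1 = servings of tofu, x2 = servings of chicken breast, x3 = servings of peanut butter, x4 = servings of sweet potato.
Minimize 0.64x1 + 1.54x2 + 0.22x3 + 0.57x4 subject to:
  0.5x1 + 1.2x2 + 3.2x3 + 0.1x4 ≤ 1.9   (saturated fat)
  1.4x1 + 1.2x2 + 0.5x3 + 0.8x4 ≥ 1.3   (iron)
  x1, x2, x3, x4 ≥ 0.
The optimal basis is {tofu, peanut butter}; chicken breast, sweet potato drop out. The saturated fat and iron requirements are met with equality.
Solving gives x1 = 0.7589, x3 = 0.4752.
Cost = 0.64·0.7589 + 0.22·0.4752 = 0.59024.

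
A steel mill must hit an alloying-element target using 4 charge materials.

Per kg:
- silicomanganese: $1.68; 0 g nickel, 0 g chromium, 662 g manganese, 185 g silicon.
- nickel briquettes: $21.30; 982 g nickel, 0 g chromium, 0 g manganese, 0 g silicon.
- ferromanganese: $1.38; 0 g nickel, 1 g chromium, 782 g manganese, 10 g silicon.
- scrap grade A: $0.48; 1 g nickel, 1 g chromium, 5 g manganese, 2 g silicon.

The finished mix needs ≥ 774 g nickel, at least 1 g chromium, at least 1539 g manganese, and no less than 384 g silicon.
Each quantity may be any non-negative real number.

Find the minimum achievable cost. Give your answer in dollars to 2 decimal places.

$20.91

Treat it as an LP. Let x1 = kg of silicomanganese, x2 = kg of nickel briquettes, x3 = kg of ferromanganese, x4 = kg of scrap grade A.
min 1.68x1 + 21.3x2 + 1.38x3 + 0.48x4 s.t.:
  982x2 + 1x4 ≥ 774   (nickel)
  1x3 + 1x4 ≥ 1   (chromium)
  662x1 + 782x3 + 5x4 ≥ 1539   (manganese)
  185x1 + 10x3 + 2x4 ≥ 384   (silicon)
  x1, x2, x3, x4 ≥ 0.
All 4 inputs are positive at the optimum. There the nickel, chromium, manganese, silicon constraints are tight.
Solving gives x1 = 2.0552, x2 = 0.7874, x3 = 0.22323, x4 = 0.77677.
Total cost: 1.68·2.0552 + 21.3·0.7874 + 1.38·0.22323 + 0.48·0.77677 = 20.9053.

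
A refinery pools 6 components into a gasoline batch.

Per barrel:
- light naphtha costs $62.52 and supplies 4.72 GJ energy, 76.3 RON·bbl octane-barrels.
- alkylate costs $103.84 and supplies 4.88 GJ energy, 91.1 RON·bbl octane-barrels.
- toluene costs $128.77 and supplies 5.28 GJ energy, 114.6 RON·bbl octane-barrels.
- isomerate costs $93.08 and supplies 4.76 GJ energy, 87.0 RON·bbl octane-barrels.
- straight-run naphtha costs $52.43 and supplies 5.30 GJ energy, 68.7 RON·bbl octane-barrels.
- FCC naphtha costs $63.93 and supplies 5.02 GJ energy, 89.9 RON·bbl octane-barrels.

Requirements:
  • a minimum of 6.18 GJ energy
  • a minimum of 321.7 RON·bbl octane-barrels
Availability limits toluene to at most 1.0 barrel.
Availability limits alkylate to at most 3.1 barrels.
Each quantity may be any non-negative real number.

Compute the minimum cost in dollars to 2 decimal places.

Treat it as an LP. Let x1 = barrels of light naphtha, x2 = barrels of alkylate, x3 = barrels of toluene, x4 = barrels of isomerate, x5 = barrels of straight-run naphtha, x6 = barrels of FCC naphtha.
Minimize 62.52x1 + 103.84x2 + 128.77x3 + 93.08x4 + 52.43x5 + 63.93x6 with:
  4.72x1 + 4.88x2 + 5.28x3 + 4.76x4 + 5.3x5 + 5.02x6 ≥ 6.18   (energy)
  76.3x1 + 91.1x2 + 114.6x3 + 87x4 + 68.7x5 + 89.9x6 ≥ 321.7   (octane-barrels)
  x3 ≤ 1
  x2 ≤ 3.1
  x1, x2, x3, x4, x5, x6 ≥ 0.
The optimal basis is {FCC naphtha}; light naphtha, alkylate, toluene, isomerate, straight-run naphtha drop out. The octane-barrels requirement is met with equality.
Solving gives x6 = 3.5784.
Hence cost = 63.93·3.5784 = $228.7671.

$228.77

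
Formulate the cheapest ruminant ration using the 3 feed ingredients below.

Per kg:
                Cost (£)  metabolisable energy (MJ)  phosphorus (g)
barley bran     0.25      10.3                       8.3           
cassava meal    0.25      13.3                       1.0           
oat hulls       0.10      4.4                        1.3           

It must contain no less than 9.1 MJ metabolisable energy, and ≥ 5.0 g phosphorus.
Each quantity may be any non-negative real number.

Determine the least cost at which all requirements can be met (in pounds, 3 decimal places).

Let x1 = kg of barley bran, x2 = kg of cassava meal, x3 = kg of oat hulls.
Minimise 0.25x1 + 0.25x2 + 0.1x3 subject to:
  10.3x1 + 13.3x2 + 4.4x3 ≥ 9.1   (metabolisable energy)
  8.3x1 + 1x2 + 1.3x3 ≥ 5   (phosphorus)
  x1, x2, x3 ≥ 0.
The optimal basis is {barley bran, cassava meal}; oat hulls drops out. There the metabolisable energy and phosphorus constraints are tight.
So barley bran = 0.5735 kg, cassava meal = 0.2401 kg.
Cost = 0.25·0.5735 + 0.25·0.2401 = 0.20340.

£0.203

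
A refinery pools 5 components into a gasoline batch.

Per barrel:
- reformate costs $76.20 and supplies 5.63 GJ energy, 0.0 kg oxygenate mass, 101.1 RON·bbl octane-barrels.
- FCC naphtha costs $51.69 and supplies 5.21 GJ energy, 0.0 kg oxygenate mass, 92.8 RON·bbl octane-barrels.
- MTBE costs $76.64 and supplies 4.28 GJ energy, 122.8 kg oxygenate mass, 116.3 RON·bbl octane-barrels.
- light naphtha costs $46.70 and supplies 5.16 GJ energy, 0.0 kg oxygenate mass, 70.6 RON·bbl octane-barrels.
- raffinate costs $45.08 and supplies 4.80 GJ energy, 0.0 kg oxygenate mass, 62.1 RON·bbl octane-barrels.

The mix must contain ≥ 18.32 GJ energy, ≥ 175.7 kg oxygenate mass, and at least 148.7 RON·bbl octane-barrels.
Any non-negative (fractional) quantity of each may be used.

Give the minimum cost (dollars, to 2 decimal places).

$220.04

This is a linear program. Let x1 = barrels of reformate, x2 = barrels of FCC naphtha, x3 = barrels of MTBE, x4 = barrels of light naphtha, x5 = barrels of raffinate.
min 76.2x1 + 51.69x2 + 76.64x3 + 46.7x4 + 45.08x5 with:
  5.63x1 + 5.21x2 + 4.28x3 + 5.16x4 + 4.8x5 ≥ 18.32   (energy)
  122.8x3 ≥ 175.7   (oxygenate mass)
  101.1x1 + 92.8x2 + 116.3x3 + 70.6x4 + 62.1x5 ≥ 148.7   (octane-barrels)
  x1, x2, x3, x4, x5 ≥ 0.
The minimum-cost mix takes nothing from reformate, FCC naphtha, raffinate — only MTBE, light naphtha. Binding constraints: energy and oxygenate mass.
That vertex is x3 = 1.4308, x4 = 2.3636.
Cost = 76.64·1.4308 + 46.7·2.3636 = 220.0366.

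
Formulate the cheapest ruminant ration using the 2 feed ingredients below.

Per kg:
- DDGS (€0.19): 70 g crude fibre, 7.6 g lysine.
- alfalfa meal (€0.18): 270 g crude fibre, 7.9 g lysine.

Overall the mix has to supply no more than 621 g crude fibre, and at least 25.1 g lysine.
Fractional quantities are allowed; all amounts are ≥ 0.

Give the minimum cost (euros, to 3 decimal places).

Let x1 = kg of DDGS, x2 = kg of alfalfa meal.
Minimise 0.19x1 + 0.18x2 subject to:
  70x1 + 270x2 ≤ 621   (crude fibre)
  7.6x1 + 7.9x2 ≥ 25.1   (lysine)
  x1, x2 ≥ 0.
Both inputs are positive at the optimum. The crude fibre and lysine requirements are met with equality.
Optimal quantities: DDGS = 1.248 kg, alfalfa meal = 1.976 kg.
Cost = 0.19·1.248 + 0.18·1.976 = 0.59280.

€0.593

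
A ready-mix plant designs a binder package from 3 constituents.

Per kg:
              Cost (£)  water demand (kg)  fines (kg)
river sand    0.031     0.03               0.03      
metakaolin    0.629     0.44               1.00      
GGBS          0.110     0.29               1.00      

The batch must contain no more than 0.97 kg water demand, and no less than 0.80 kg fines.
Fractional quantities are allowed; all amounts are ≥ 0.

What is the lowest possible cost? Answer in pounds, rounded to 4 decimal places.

£0.0880

Treat it as an LP. Let x1 = kg of river sand, x2 = kg of metakaolin, x3 = kg of GGBS.
Minimize 0.031x1 + 0.629x2 + 0.11x3 s.t.:
  0.03x1 + 0.44x2 + 0.29x3 ≤ 0.97   (water demand)
  0.03x1 + 1x2 + 1x3 ≥ 0.8   (fines)
  x1, x2, x3 ≥ 0.
The optimal basis is {GGBS}; river sand, metakaolin drop out. There the fines constraint is tight.
So GGBS = 0.8 kg.
Hence cost = 0.11·0.8 = £0.088000.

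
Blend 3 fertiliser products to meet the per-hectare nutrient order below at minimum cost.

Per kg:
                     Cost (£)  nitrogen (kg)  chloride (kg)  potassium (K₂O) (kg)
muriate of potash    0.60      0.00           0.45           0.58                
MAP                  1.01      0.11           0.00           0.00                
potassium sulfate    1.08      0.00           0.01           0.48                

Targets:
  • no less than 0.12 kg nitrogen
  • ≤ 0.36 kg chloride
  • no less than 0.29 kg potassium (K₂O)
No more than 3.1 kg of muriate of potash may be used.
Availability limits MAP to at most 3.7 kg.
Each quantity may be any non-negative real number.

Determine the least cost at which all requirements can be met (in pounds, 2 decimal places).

£1.40

Set it up as a linear program. Let x1 = kg of muriate of potash, x2 = kg of MAP, x3 = kg of potassium sulfate.
Minimise 0.6x1 + 1.01x2 + 1.08x3 subject to:
  0.11x2 ≥ 0.12   (nitrogen)
  0.45x1 + 0.01x3 ≤ 0.36   (chloride)
  0.58x1 + 0.48x3 ≥ 0.29   (potassium (K₂O))
  x1 ≤ 3.1
  x2 ≤ 3.7
  x1, x2, x3 ≥ 0.
The minimum-cost mix takes nothing from potassium sulfate — only muriate of potash, MAP. Binding constraints: nitrogen and potassium (K₂O).
That vertex is x1 = 0.5, x2 = 1.091.
Objective = 0.6·0.5 + 1.01·1.091 = 1.4019.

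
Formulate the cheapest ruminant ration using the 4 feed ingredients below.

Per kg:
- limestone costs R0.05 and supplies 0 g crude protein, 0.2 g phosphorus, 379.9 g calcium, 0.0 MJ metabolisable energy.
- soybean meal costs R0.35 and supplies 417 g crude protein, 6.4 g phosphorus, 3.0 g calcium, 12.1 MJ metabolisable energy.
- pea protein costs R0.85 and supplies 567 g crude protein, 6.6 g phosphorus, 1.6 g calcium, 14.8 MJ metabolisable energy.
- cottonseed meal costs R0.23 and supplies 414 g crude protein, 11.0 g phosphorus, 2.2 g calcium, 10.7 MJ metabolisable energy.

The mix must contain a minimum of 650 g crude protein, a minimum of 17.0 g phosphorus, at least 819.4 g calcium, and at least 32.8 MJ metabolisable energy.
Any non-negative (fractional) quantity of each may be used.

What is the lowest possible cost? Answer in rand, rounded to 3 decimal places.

Let x1 = kg of limestone, x2 = kg of soybean meal, x3 = kg of pea protein, x4 = kg of cottonseed meal.
Minimize 0.05x1 + 0.35x2 + 0.85x3 + 0.23x4 with:
  417x2 + 567x3 + 414x4 ≥ 650   (crude protein)
  0.2x1 + 6.4x2 + 6.6x3 + 11x4 ≥ 17   (phosphorus)
  379.9x1 + 3x2 + 1.6x3 + 2.2x4 ≥ 819.4   (calcium)
  12.1x2 + 14.8x3 + 10.7x4 ≥ 32.8   (metabolisable energy)
  x1, x2, x3, x4 ≥ 0.
The cheapest feasible vertex uses only limestone, cottonseed meal; soybean meal, pea protein are not used. The calcium and metabolisable energy requirements are met with equality.
So limestone = 2.139 kg, cottonseed meal = 3.065 kg.
Total cost: 0.05·2.139 + 0.23·3.065 = 0.81190.

R0.812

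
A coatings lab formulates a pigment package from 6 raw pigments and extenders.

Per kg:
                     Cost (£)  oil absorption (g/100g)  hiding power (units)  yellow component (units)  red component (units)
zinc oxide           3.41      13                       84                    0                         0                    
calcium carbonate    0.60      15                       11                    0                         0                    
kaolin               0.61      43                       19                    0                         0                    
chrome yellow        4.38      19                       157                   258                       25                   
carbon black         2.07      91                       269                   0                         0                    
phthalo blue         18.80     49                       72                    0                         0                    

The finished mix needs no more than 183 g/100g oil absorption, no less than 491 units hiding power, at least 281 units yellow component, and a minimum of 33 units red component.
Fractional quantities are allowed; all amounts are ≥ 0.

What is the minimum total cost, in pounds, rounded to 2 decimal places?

£7.97

Let x1 = kg of zinc oxide, x2 = kg of calcium carbonate, x3 = kg of kaolin, x4 = kg of chrome yellow, x5 = kg of carbon black, x6 = kg of phthalo blue.
min 3.41x1 + 0.6x2 + 0.61x3 + 4.38x4 + 2.07x5 + 18.8x6 s.t.:
  13x1 + 15x2 + 43x3 + 19x4 + 91x5 + 49x6 ≤ 183   (oil absorption)
  84x1 + 11x2 + 19x3 + 157x4 + 269x5 + 72x6 ≥ 491   (hiding power)
  258x4 ≥ 281   (yellow component)
  25x4 ≥ 33   (red component)
  x1, x2, x3, x4, x5, x6 ≥ 0.
The minimum-cost mix takes nothing from zinc oxide, calcium carbonate, kaolin, phthalo blue — only chrome yellow, carbon black. There the hiding power and red component constraints are tight.
So chrome yellow = 1.32 kg, carbon black = 1.055 kg.
Objective = 4.38·1.32 + 2.07·1.055 = 7.9655.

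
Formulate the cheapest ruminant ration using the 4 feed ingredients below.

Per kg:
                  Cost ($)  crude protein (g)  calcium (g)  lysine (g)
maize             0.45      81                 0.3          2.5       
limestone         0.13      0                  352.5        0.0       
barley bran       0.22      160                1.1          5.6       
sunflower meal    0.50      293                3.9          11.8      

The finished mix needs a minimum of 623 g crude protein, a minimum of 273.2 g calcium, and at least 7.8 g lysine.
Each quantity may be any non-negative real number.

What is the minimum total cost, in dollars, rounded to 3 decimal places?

$0.956

Let x1 = kg of maize, x2 = kg of limestone, x3 = kg of barley bran, x4 = kg of sunflower meal.
Minimise 0.45x1 + 0.13x2 + 0.22x3 + 0.5x4 with:
  81x1 + 160x3 + 293x4 ≥ 623   (crude protein)
  0.3x1 + 352.5x2 + 1.1x3 + 3.9x4 ≥ 273.2   (calcium)
  2.5x1 + 5.6x3 + 11.8x4 ≥ 7.8   (lysine)
  x1, x2, x3, x4 ≥ 0.
The optimal basis is {limestone, barley bran}; maize, sunflower meal drop out. The crude protein and calcium requirements are met with equality.
Solving gives x2 = 0.7629, x3 = 3.894.
Total cost: 0.13·0.7629 + 0.22·3.894 = 0.95586.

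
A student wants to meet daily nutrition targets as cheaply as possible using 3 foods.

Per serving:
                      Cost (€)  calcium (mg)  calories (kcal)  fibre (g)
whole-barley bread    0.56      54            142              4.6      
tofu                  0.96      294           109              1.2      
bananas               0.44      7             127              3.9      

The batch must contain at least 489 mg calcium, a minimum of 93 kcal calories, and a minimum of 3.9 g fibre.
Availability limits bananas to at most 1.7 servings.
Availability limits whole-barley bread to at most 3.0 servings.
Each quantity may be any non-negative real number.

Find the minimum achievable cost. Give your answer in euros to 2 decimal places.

€1.76

Set it up as a linear program. Let x1 = servings of whole-barley bread, x2 = servings of tofu, x3 = servings of bananas.
Minimize 0.56x1 + 0.96x2 + 0.44x3 with:
  54x1 + 294x2 + 7x3 ≥ 489   (calcium)
  142x1 + 109x2 + 127x3 ≥ 93   (calories)
  4.6x1 + 1.2x2 + 3.9x3 ≥ 3.9   (fibre)
  x3 ≤ 1.7
  x1 ≤ 3
  x1, x2, x3 ≥ 0.
The minimum-cost mix takes nothing from bananas — only whole-barley bread, tofu. Binding constraints: calcium and fibre.
Solving gives x1 = 0.4348, x2 = 1.583.
Objective = 0.56·0.4348 + 0.96·1.583 = 1.7632.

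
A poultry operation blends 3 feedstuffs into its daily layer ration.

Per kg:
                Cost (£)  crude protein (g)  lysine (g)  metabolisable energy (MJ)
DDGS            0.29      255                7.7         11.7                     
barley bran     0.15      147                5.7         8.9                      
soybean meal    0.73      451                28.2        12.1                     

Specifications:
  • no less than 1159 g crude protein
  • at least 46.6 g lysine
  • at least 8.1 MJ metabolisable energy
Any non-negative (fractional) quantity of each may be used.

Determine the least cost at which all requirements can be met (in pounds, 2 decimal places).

Let x1 = kg of DDGS, x2 = kg of barley bran, x3 = kg of soybean meal.
Minimize 0.29x1 + 0.15x2 + 0.73x3 subject to:
  255x1 + 147x2 + 451x3 ≥ 1159   (crude protein)
  7.7x1 + 5.7x2 + 28.2x3 ≥ 46.6   (lysine)
  11.7x1 + 8.9x2 + 12.1x3 ≥ 8.1   (metabolisable energy)
  x1, x2, x3 ≥ 0.
The optimal basis is {barley bran, soybean meal}; DDGS drops out. Binding constraints: crude protein and lysine.
That vertex is x2 = 7.409, x3 = 0.1549.
Hence cost = 0.15·7.409 + 0.73·0.1549 = £1.2244.

£1.22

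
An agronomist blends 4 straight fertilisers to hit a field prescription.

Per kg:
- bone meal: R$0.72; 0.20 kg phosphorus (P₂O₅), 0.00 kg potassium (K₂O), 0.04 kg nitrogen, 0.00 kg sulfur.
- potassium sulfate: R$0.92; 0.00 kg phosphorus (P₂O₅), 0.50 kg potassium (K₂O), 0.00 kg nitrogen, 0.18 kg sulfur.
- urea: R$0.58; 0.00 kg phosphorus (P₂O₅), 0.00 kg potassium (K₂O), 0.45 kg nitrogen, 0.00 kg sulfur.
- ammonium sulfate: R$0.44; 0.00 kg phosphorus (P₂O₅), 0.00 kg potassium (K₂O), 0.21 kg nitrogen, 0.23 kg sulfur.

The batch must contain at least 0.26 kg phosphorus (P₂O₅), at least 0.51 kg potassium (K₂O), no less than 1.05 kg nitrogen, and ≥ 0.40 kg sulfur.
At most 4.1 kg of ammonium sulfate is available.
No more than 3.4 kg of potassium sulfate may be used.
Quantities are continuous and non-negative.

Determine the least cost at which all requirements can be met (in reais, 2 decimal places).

Let x1 = kg of bone meal, x2 = kg of potassium sulfate, x3 = kg of urea, x4 = kg of ammonium sulfate.
min 0.72x1 + 0.92x2 + 0.58x3 + 0.44x4 with:
  0.2x1 ≥ 0.26   (phosphorus (P₂O₅))
  0.5x2 ≥ 0.51   (potassium (K₂O))
  0.04x1 + 0.45x3 + 0.21x4 ≥ 1.05   (nitrogen)
  0.18x2 + 0.23x4 ≥ 0.4   (sulfur)
  x4 ≤ 4.1
  x2 ≤ 3.4
  x1, x2, x3, x4 ≥ 0.
All 4 inputs are positive at the optimum. Binding constraints: phosphorus (P₂O₅), potassium (K₂O), nitrogen, sulfur.
Solving gives x1 = 1.3, x2 = 1.02, x3 = 1.779, x4 = 0.9409.
Hence cost = 0.72·1.3 + 0.92·1.02 + 0.58·1.779 + 0.44·0.9409 = R$3.3202.

R$3.32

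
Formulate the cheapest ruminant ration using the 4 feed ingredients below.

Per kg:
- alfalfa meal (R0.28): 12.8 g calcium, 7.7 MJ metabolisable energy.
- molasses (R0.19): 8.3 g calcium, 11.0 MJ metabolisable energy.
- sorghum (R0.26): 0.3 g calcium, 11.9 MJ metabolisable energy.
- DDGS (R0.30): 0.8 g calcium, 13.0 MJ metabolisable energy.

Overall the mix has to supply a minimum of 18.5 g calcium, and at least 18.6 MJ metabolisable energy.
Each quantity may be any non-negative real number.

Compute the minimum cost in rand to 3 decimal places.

Set it up as a linear program. Let x1 = kg of alfalfa meal, x2 = kg of molasses, x3 = kg of sorghum, x4 = kg of DDGS.
min 0.28x1 + 0.19x2 + 0.26x3 + 0.3x4 with:
  12.8x1 + 8.3x2 + 0.3x3 + 0.8x4 ≥ 18.5   (calcium)
  7.7x1 + 11x2 + 11.9x3 + 13x4 ≥ 18.6   (metabolisable energy)
  x1, x2, x3, x4 ≥ 0.
The minimum-cost mix takes nothing from sorghum, DDGS — only alfalfa meal, molasses. Binding constraints: calcium and metabolisable energy.
That vertex is x1 = 0.6388, x2 = 1.244.
Hence cost = 0.28·0.6388 + 0.19·1.244 = R0.41522.

R0.415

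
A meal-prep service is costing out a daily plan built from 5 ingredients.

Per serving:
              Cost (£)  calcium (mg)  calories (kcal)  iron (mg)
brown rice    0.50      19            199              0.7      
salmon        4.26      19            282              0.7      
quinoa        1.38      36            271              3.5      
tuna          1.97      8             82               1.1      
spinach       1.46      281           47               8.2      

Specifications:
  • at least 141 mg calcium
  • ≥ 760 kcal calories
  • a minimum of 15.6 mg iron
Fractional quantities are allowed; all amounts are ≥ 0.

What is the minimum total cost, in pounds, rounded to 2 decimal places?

Let x1 = servings of brown rice, x2 = servings of salmon, x3 = servings of quinoa, x4 = servings of tuna, x5 = servings of spinach.
Minimise 0.5x1 + 4.26x2 + 1.38x3 + 1.97x4 + 1.46x5 s.t.:
  19x1 + 19x2 + 36x3 + 8x4 + 281x5 ≥ 141   (calcium)
  199x1 + 282x2 + 271x3 + 82x4 + 47x5 ≥ 760   (calories)
  0.7x1 + 0.7x2 + 3.5x3 + 1.1x4 + 8.2x5 ≥ 15.6   (iron)
  x1, x2, x3, x4, x5 ≥ 0.
At the optimum only brown rice, spinach are positive (salmon, quinoa, tuna = 0). The calories and iron requirements are met with equality.
Solving gives x1 = 3.439, x5 = 1.609.
Objective = 0.5·3.439 + 1.46·1.609 = 4.0686.

£4.07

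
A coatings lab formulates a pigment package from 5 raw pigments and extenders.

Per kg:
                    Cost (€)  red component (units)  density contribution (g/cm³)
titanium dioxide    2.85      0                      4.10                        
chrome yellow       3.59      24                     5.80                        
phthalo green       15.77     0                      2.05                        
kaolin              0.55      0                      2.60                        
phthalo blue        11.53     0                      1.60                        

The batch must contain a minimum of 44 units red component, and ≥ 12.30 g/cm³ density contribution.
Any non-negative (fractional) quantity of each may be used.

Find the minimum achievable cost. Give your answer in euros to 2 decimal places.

€6.93

Treat it as an LP. Let x1 = kg of titanium dioxide, x2 = kg of chrome yellow, x3 = kg of phthalo green, x4 = kg of kaolin, x5 = kg of phthalo blue.
Minimise 2.85x1 + 3.59x2 + 15.77x3 + 0.55x4 + 11.53x5 subject to:
  24x2 ≥ 44   (red component)
  4.1x1 + 5.8x2 + 2.05x3 + 2.6x4 + 1.6x5 ≥ 12.3   (density contribution)
  x1, x2, x3, x4, x5 ≥ 0.
At the optimum only chrome yellow, kaolin are positive (titanium dioxide, phthalo green, phthalo blue = 0). Binding constraints: red component and density contribution.
Solving gives x2 = 1.833, x4 = 0.641.
Cost = 3.59·1.833 + 0.55·0.641 = 6.9330.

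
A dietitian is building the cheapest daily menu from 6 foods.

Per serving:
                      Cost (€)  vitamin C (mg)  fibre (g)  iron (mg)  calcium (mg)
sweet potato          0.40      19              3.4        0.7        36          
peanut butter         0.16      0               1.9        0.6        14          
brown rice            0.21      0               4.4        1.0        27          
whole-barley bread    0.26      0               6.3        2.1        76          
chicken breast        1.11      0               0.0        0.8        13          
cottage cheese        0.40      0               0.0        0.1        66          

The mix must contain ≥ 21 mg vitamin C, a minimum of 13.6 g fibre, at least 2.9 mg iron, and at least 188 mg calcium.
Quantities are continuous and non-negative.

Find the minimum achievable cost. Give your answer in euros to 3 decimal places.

Set it up as a linear program. Let x1 = servings of sweet potato, x2 = servings of peanut butter, x3 = servings of brown rice, x4 = servings of whole-barley bread, x5 = servings of chicken breast, x6 = servings of cottage cheese.
min 0.4x1 + 0.16x2 + 0.21x3 + 0.26x4 + 1.11x5 + 0.4x6 s.t.:
  19x1 ≥ 21   (vitamin C)
  3.4x1 + 1.9x2 + 4.4x3 + 6.3x4 ≥ 13.6   (fibre)
  0.7x1 + 0.6x2 + 1x3 + 2.1x4 + 0.8x5 + 0.1x6 ≥ 2.9   (iron)
  36x1 + 14x2 + 27x3 + 76x4 + 13x5 + 66x6 ≥ 188   (calcium)
  x1, x2, x3, x4, x5, x6 ≥ 0.
The minimum-cost mix takes nothing from peanut butter, brown rice, chicken breast, cottage cheese — only sweet potato, whole-barley bread. Binding constraints: vitamin C and calcium.
Solving gives x1 = 1.105, x4 = 1.95.
Hence cost = 0.4·1.105 + 0.26·1.95 = €0.94900.

€0.949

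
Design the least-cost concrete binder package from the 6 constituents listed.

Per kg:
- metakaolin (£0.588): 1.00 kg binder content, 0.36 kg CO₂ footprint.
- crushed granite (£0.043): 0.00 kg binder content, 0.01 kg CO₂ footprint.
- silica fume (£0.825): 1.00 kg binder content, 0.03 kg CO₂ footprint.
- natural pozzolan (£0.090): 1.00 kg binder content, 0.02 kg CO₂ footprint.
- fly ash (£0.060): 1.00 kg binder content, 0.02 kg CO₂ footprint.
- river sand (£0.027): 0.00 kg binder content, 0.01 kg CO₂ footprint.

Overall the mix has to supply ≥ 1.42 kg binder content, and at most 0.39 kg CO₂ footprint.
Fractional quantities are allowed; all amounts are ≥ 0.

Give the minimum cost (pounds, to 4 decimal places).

£0.0852

Treat it as an LP. Let x1 = kg of metakaolin, x2 = kg of crushed granite, x3 = kg of silica fume, x4 = kg of natural pozzolan, x5 = kg of fly ash, x6 = kg of river sand.
Minimise 0.588x1 + 0.043x2 + 0.825x3 + 0.09x4 + 0.06x5 + 0.027x6 subject to:
  1x1 + 1x3 + 1x4 + 1x5 ≥ 1.42   (binder content)
  0.36x1 + 0.01x2 + 0.03x3 + 0.02x4 + 0.02x5 + 0.01x6 ≤ 0.39   (CO₂ footprint)
  x1, x2, x3, x4, x5, x6 ≥ 0.
At the optimum only fly ash is positive (metakaolin, crushed granite, silica fume, natural pozzolan, river sand = 0). Binding constraint: binder content.
Solving gives x5 = 1.42.
Hence cost = 0.06·1.42 = £0.085200.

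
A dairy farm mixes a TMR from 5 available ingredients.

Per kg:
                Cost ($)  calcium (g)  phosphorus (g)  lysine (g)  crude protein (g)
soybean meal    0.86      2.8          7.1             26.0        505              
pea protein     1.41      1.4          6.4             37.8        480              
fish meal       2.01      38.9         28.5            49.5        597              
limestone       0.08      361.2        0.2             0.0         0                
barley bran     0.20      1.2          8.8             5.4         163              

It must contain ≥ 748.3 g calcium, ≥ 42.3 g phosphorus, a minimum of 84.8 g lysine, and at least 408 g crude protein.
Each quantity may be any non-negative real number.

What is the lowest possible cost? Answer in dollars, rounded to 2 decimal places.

This is a linear program. Let x1 = kg of soybean meal, x2 = kg of pea protein, x3 = kg of fish meal, x4 = kg of limestone, x5 = kg of barley bran.
min 0.86x1 + 1.41x2 + 2.01x3 + 0.08x4 + 0.2x5 s.t.:
  2.8x1 + 1.4x2 + 38.9x3 + 361.2x4 + 1.2x5 ≥ 748.3   (calcium)
  7.1x1 + 6.4x2 + 28.5x3 + 0.2x4 + 8.8x5 ≥ 42.3   (phosphorus)
  26x1 + 37.8x2 + 49.5x3 + 5.4x5 ≥ 84.8   (lysine)
  505x1 + 480x2 + 597x3 + 163x5 ≥ 408   (crude protein)
  x1, x2, x3, x4, x5 ≥ 0.
The optimal basis is {soybean meal, limestone, barley bran}; pea protein, fish meal drop out. There the calcium, phosphorus, lysine constraints are tight.
Solving gives x1 = 2.73, x4 = 2.042, x5 = 2.557.
Hence cost = 0.86·2.73 + 0.08·2.042 + 0.2·2.557 = $3.0226.

$3.02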